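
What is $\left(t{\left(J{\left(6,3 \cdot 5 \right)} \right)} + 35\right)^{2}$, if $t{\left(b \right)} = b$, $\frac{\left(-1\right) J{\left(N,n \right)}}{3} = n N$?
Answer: $55225$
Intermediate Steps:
$J{\left(N,n \right)} = - 3 N n$ ($J{\left(N,n \right)} = - 3 n N = - 3 N n$)
$\left(t{\left(J{\left(6,3 \cdot 5 \right)} \right)} + 35\right)^{2} = \left(\left(-3\right) 6 \cdot 3 \cdot 5 + 35\right)^{2} = \left(\left(-3\right) 6 \cdot 15 + 35\right)^{2} = \left(-270 + 35\right)^{2} = \left(-235\right)^{2} = 55225$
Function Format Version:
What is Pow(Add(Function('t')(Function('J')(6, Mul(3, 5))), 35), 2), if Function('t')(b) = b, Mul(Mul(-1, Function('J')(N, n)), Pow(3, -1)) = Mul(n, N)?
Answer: 55225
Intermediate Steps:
Function('J')(N, n) = Mul(-3, N, n) (Function('J')(N, n) = Mul(-3, Mul(n, N)) = Mul(-3, Mul(N, n)) = Mul(-3, N, n))
Pow(Add(Function('t')(Function('J')(6, Mul(3, 5))), 35), 2) = Pow(Add(Mul(-3, 6, Mul(3, 5)), 35), 2) = Pow(Add(Mul(-3, 6, 15), 35), 2) = Pow(Add(-270, 35), 2) = Pow(-235, 2) = 55225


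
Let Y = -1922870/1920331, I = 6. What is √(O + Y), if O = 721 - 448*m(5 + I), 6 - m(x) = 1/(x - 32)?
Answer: 5*I*√2640964325728953/5760993 ≈ 44.602*I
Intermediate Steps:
Y = -1922870/1920331 (Y = -1922870*1/1920331 = -1922870/1920331 ≈ -1.0013)
m(x) = 6 - 1/(-32 + x) (m(x) = 6 - 1/(x - 32) = 6 - 1/(-32 + x))
O = -5965/3 (O = 721 - 448*(-193 + 6*(5 + 6))/(-32 + (5 + 6)) = 721 - 448*(-193 + 6*11)/(-32 + 11) = 721 - 448*(-193 + 66)/(-21) = 721 - (-64)*(-127)/3 = 721 - 448*127/21 = 721 - 8128/3 = -5965/3 ≈ -1988.3)
√(O + Y) = √(-5965/3 - 1922870/1920331) = √(-11460543025/5760993) = 5*I*√2640964325728953/5760993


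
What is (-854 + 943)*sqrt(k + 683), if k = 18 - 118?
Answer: 89*sqrt(583) ≈ 2148.9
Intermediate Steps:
k = -100
(-854 + 943)*sqrt(k + 683) = (-854 + 943)*sqrt(-100 + 683) = 89*sqrt(583)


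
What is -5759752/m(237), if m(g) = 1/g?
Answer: -1365061224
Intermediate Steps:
-5759752/m(237) = -5759752/(1/237) = -5759752/1/237 = -5759752*237 = -1365061224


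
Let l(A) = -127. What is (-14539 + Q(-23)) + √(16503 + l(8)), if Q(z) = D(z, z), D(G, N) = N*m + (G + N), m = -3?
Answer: -14516 + 2*√4094 ≈ -14388.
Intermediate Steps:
D(G, N) = G - 2*N (D(G, N) = N*(-3) + (G + N) = -3*N + (G + N) = G - 2*N)
Q(z) = -z (Q(z) = z - 2*z = -z)
(-14539 + Q(-23)) + √(16503 + l(8)) = (-14539 - 1*(-23)) + √(16503 - 127) = (-14539 + 23) + √16376 = -14516 + 2*√4094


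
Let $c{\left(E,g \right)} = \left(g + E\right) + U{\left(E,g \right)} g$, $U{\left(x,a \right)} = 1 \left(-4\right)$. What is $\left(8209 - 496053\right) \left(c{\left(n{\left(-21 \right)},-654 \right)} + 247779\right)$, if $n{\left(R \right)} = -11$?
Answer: $-121829282120$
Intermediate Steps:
$U{\left(x,a \right)} = -4$
$c{\left(E,g \right)} = E - 3 g$ ($c{\left(E,g \right)} = \left(g + E\right) - 4 g = \left(E + g\right) - 4 g = E - 3 g$)
$\left(8209 - 496053\right) \left(c{\left(n{\left(-21 \right)},-654 \right)} + 247779\right) = \left(8209 - 496053\right) \left(\left(-11 - -1962\right) + 247779\right) = - 487844 \left(\left(-11 + 1962\right) + 247779\right) = - 487844 \left(1951 + 247779\right) = \left(-487844\right) 249730 = -121829282120$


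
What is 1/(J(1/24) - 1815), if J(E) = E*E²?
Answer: -13824/25090559 ≈ -0.00055096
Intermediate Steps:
J(E) = E³
1/(J(1/24) - 1815) = 1/((1/24)³ - 1815) = 1/(1/13824 - 1815) = 1/(-25090559/13824) = -13824/25090559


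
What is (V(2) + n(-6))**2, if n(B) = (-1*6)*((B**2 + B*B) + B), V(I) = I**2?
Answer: 153664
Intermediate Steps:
n(B) = -12*B**2 - 6*B (n(B) = -6*((B**2 + B**2) + B) = -6*(2*B**2 + B) = -6*(B + 2*B**2) = -12*B**2 - 6*B)
(V(2) + n(-6))**2 = (2**2 - 6*(-6)*(1 + 2*(-6)))**2 = (4 - 6*(-6)*(1 - 12))**2 = (4 - 6*(-6)*(-11))**2 = (4 - 396)**2 = (-392)**2 = 153664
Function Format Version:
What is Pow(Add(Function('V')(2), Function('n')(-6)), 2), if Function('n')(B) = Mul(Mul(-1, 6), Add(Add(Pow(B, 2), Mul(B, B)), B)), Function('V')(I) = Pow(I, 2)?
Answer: 153664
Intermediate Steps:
Function('n')(B) = Add(Mul(-12, Pow(B, 2)), Mul(-6, B)) (Function('n')(B) = Mul(-6, Add(Add(Pow(B, 2), Pow(B, 2)), B)) = Mul(-6, Add(Mul(2, Pow(B, 2)), B)) = Mul(-6, Add(B, Mul(2, Pow(B, 2)))) = Add(Mul(-12, Pow(B, 2)), Mul(-6, B)))
Pow(Add(Function('V')(2), Function('n')(-6)), 2) = Pow(Add(Pow(2, 2), Mul(-6, -6, Add(1, Mul(2, -6)))), 2) = Pow(Add(4, Mul(-6, -6, Add(1, -12))), 2) = Pow(Add(4, Mul(-6, -6, -11)), 2) = Pow(Add(4, -396), 2) = Pow(-392, 2) = 153664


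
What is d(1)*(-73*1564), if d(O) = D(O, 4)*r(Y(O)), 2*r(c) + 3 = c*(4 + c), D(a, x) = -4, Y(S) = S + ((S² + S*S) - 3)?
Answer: -685032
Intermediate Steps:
Y(S) = -3 + S + 2*S² (Y(S) = S + ((S² + S²) - 3) = S + (2*S² - 3) = S + (-3 + 2*S²) = -3 + S + 2*S²)
r(c) = -3/2 + c*(4 + c)/2 (r(c) = -3/2 + (c*(4 + c))/2 = -3/2 + c*(4 + c)/2)
d(O) = 30 - 16*O² - 8*O - 2*(-3 + O + 2*O²)² (d(O) = -4*(-3/2 + (-3 + O + 2*O²)²/2 + 2*(-3 + O + 2*O²)) = -4*(-3/2 + (-3 + O + 2*O²)²/2 + (-6 + 2*O + 4*O²)) = -4*(-15/2 + (-3 + O + 2*O²)²/2 + 2*O + 4*O²) = 30 - 16*O² - 8*O - 2*(-3 + O + 2*O²)²)
d(1)*(-73*1564) = (12 - 8*1³ - 8*1⁴ + 4*1 + 6*1²)*(-73*1564) = (12 - 8*1 - 8*1 + 4 + 6*1)*(-114172) = (12 - 8 - 8 + 4 + 6)*(-114172) = 6*(-114172) = -685032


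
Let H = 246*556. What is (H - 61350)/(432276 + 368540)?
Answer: 37713/400408 ≈ 0.094186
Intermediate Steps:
H = 136776
(H - 61350)/(432276 + 368540) = (136776 - 61350)/(432276 + 368540) = 75426/800816 = 75426*(1/800816) = 37713/400408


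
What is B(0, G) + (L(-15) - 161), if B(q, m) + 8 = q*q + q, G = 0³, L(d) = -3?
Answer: -172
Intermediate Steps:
G = 0
B(q, m) = -8 + q + q² (B(q, m) = -8 + (q*q + q) = -8 + (q² + q) = -8 + (q + q²) = -8 + q + q²)
B(0, G) + (L(-15) - 161) = (-8 + 0 + 0²) + (-3 - 161) = (-8 + 0 + 0) - 164 = -8 - 164 = -172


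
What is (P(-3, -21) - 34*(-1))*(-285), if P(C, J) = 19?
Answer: -15105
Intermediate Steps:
(P(-3, -21) - 34*(-1))*(-285) = (19 - 34*(-1))*(-285) = (19 + 34)*(-285) = 53*(-285) = -15105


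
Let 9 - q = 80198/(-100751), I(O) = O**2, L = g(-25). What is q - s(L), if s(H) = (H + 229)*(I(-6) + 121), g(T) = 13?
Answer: -3826946537/100751 ≈ -37984.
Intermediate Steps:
L = 13
s(H) = 35953 + 157*H (s(H) = (H + 229)*((-6)**2 + 121) = (229 + H)*(36 + 121) = (229 + H)*157 = 35953 + 157*H)
q = 986957/100751 (q = 9 - 80198/(-100751) = 9 - 80198*(-1)/100751 = 9 - 1*(-80198/100751) = 9 + 80198/100751 = 986957/100751 ≈ 9.7960)
q - s(L) = 986957/100751 - (35953 + 157*13) = 986957/100751 - (35953 + 2041) = 986957/100751 - 1*37994 = 986957/100751 - 37994 = -3826946537/100751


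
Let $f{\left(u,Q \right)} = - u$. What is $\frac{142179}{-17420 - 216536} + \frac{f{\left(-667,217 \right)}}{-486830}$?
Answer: $- \frac{34686525611}{56948399740} \approx -0.60909$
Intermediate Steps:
$\frac{142179}{-17420 - 216536} + \frac{f{\left(-667,217 \right)}}{-486830} = \frac{142179}{-17420 - 216536} + \frac{\left(-1\right) \left(-667\right)}{-486830} = \frac{142179}{-17420 - 216536} + 667 \left(- \frac{1}{486830}\right) = \frac{142179}{-233956} - \frac{667}{486830} = 142179 \left(- \frac{1}{233956}\right) - \frac{667}{486830} = - \frac{142179}{233956} - \frac{667}{486830} = - \frac{34686525611}{56948399740}$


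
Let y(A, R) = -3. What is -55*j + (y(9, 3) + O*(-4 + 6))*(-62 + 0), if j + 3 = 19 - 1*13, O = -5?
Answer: 641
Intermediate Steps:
j = 3 (j = -3 + (19 - 1*13) = -3 + (19 - 13) = -3 + 6 = 3)
-55*j + (y(9, 3) + O*(-4 + 6))*(-62 + 0) = -55*3 + (-3 - 5*(-4 + 6))*(-62 + 0) = -165 + (-3 - 5*2)*(-62) = -165 + (-3 - 10)*(-62) = -165 - 13*(-62) = -165 + 806 = 641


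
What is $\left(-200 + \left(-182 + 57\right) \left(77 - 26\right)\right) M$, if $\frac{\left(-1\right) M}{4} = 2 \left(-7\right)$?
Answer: $-368200$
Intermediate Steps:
$M = 56$ ($M = - 4 \cdot 2 \left(-7\right) = \left(-4\right) \left(-14\right) = 56$)
$\left(-200 + \left(-182 + 57\right) \left(77 - 26\right)\right) M = \left(-200 + \left(-182 + 57\right) \left(77 - 26\right)\right) 56 = \left(-200 - 6375\right) 56 = \left(-6575\right) 56 = -368200$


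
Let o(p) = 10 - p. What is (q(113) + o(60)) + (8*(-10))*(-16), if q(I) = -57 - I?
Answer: 1060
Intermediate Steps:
(q(113) + o(60)) + (8*(-10))*(-16) = ((-57 - 1*113) + (10 - 1*60)) + (8*(-10))*(-16) = ((-57 - 113) + (10 - 60)) - 80*(-16) = (-170 - 50) + 1280 = -220 + 1280 = 1060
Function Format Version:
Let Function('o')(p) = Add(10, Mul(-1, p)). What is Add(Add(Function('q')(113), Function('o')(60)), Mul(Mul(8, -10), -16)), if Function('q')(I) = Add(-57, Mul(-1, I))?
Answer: 1060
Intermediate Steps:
Add(Add(Function('q')(113), Function('o')(60)), Mul(Mul(8, -10), -16)) = Add(Add(Add(-57, Mul(-1, 113)), Add(10, Mul(-1, 60))), Mul(Mul(8, -10), -16)) = Add(Add(Add(-57, -113), Add(10, -60)), Mul(-80, -16)) = Add(Add(-170, -50), 1280) = Add(-220, 1280) = 1060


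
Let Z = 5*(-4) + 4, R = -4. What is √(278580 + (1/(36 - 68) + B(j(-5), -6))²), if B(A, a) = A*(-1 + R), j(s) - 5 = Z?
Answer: √288360001/32 ≈ 530.66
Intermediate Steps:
Z = -16 (Z = -20 + 4 = -16)
j(s) = -11 (j(s) = 5 - 16 = -11)
B(A, a) = -5*A (B(A, a) = A*(-1 - 4) = A*(-5) = -5*A)
√(278580 + (1/(36 - 68) + B(j(-5), -6))²) = √(278580 + (1/(36 - 68) - 5*(-11))²) = √(278580 + (1/(-32) + 55)²) = √(278580 + (-1/32 + 55)²) = √(278580 + (1759/32)²) = √(278580 + 3094081/1024) = √(288360001/1024) = √288360001/32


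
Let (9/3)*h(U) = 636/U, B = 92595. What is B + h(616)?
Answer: 14259683/154 ≈ 92595.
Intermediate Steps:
h(U) = 212/U (h(U) = (636/U)/3 = 212/U)
B + h(616) = 92595 + 212/616 = 92595 + 212*(1/616) = 92595 + 53/154 = 14259683/154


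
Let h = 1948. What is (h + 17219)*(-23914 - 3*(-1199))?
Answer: -389415939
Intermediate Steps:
(h + 17219)*(-23914 - 3*(-1199)) = (1948 + 17219)*(-23914 - 3*(-1199)) = 19167*(-23914 + 3597) = 19167*(-20317) = -389415939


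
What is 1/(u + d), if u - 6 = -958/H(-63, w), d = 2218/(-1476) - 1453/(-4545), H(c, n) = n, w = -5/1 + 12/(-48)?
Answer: 2608830/488616047 ≈ 0.0053392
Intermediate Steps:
w = -21/4 (w = -5*1 + 12*(-1/48) = -5 - 1/4 = -21/4 ≈ -5.2500)
d = -440899/372690 (d = 2218*(-1/1476) - 1453*(-1/4545) = -1109/738 + 1453/4545 = -440899/372690 ≈ -1.1830)
u = 3958/21 (u = 6 - 958/(-21/4) = 6 - 958*(-4/21) = 6 + 3832/21 = 3958/21 ≈ 188.48)
1/(u + d) = 1/(3958/21 - 440899/372690) = 1/(488616047/2608830) = 2608830/488616047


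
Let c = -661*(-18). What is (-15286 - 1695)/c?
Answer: -16981/11898 ≈ -1.4272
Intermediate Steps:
c = 11898
(-15286 - 1695)/c = (-15286 - 1695)/11898 = -16981*1/11898 = -16981/11898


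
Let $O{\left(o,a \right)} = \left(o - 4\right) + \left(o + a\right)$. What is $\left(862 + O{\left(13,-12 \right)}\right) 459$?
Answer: $400248$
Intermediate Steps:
$O{\left(o,a \right)} = -4 + a + 2 o$ ($O{\left(o,a \right)} = \left(-4 + o\right) + \left(a + o\right) = -4 + a + 2 o$)
$\left(862 + O{\left(13,-12 \right)}\right) 459 = \left(862 - -10\right) 459 = \left(862 + 10\right) 459 = 872 \cdot 459 = 400248$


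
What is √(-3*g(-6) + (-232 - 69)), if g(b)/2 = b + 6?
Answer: I*√301 ≈ 17.349*I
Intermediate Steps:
g(b) = 12 + 2*b (g(b) = 2*(b + 6) = 2*(6 + b) = 12 + 2*b)
√(-3*g(-6) + (-232 - 69)) = √(-3*(12 + 2*(-6)) + (-232 - 69)) = √(-3*(12 - 12) - 301) = √(-3*0 - 301) = √(0 - 301) = √(-301) = I*√301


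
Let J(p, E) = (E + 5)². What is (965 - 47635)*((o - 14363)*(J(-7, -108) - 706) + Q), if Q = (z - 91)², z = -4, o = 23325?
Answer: -4142415712370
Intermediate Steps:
Q = 9025 (Q = (-4 - 91)² = (-95)² = 9025)
J(p, E) = (5 + E)²
(965 - 47635)*((o - 14363)*(J(-7, -108) - 706) + Q) = (965 - 47635)*((23325 - 14363)*((5 - 108)² - 706) + 9025) = -46670*(8962*((-103)² - 706) + 9025) = -46670*(8962*(10609 - 706) + 9025) = -46670*(8962*9903 + 9025) = -46670*(88750686 + 9025) = -46670*88759711 = -4142415712370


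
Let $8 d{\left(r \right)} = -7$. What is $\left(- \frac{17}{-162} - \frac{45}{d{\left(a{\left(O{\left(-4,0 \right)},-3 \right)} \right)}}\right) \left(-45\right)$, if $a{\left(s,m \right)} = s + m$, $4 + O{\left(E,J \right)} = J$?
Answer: $- \frac{292195}{126} \approx -2319.0$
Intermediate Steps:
$O{\left(E,J \right)} = -4 + J$
$a{\left(s,m \right)} = m + s$
$d{\left(r \right)} = - \frac{7}{8}$ ($d{\left(r \right)} = \frac{1}{8} \left(-7\right) = - \frac{7}{8}$)
$\left(- \frac{17}{-162} - \frac{45}{d{\left(a{\left(O{\left(-4,0 \right)},-3 \right)} \right)}}\right) \left(-45\right) = \left(- \frac{17}{-162} - \frac{45}{- \frac{7}{8}}\right) \left(-45\right) = \left(\left(-17\right) \left(- \frac{1}{162}\right) - - \frac{360}{7}\right) \left(-45\right) = \left(\frac{17}{162} + \frac{360}{7}\right) \left(-45\right) = \frac{58439}{1134} \left(-45\right) = - \frac{292195}{126}$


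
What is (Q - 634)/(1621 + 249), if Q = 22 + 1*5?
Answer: -607/1870 ≈ -0.32460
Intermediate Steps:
Q = 27 (Q = 22 + 5 = 27)
(Q - 634)/(1621 + 249) = (27 - 634)/(1621 + 249) = -607/1870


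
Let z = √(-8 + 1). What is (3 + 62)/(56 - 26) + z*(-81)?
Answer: 13/6 - 81*I*√7 ≈ 2.1667 - 214.31*I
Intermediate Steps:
z = I*√7 (z = √(-7) = I*√7 ≈ 2.6458*I)
(3 + 62)/(56 - 26) + z*(-81) = (3 + 62)/(56 - 26) + (I*√7)*(-81) = 65/30 - 81*I*√7 = 65*(1/30) - 81*I*√7 = 13/6 - 81*I*√7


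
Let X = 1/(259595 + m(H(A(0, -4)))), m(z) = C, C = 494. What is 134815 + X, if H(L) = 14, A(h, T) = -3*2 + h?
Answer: 35063898536/260089 ≈ 1.3482e+5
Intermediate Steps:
A(h, T) = -6 + h
m(z) = 494
X = 1/260089 (X = 1/(259595 + 494) = 1/260089 ≈ 3.8448e-6)
134815 + X = 134815 + 1/260089 = 35063898536/260089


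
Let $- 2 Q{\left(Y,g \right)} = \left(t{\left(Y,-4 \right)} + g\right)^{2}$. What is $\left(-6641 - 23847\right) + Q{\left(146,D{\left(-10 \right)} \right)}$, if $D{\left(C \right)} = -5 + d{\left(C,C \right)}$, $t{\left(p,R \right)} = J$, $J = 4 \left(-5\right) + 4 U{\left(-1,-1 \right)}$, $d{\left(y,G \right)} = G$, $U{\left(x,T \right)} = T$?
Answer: $- \frac{62497}{2} \approx -31249.0$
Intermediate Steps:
$J = -24$ ($J = 4 \left(-5\right) + 4 \left(-1\right) = -20 - 4 = -24$)
$t{\left(p,R \right)} = -24$
$D{\left(C \right)} = -5 + C$
$Q{\left(Y,g \right)} = - \frac{\left(-24 + g\right)^{2}}{2}$
$\left(-6641 - 23847\right) + Q{\left(146,D{\left(-10 \right)} \right)} = \left(-6641 - 23847\right) - \frac{\left(-24 - 15\right)^{2}}{2} = -30488 - \frac{\left(-24 - 15\right)^{2}}{2} = -30488 - \frac{\left(-39\right)^{2}}{2} = -30488 - \frac{1521}{2} = - \frac{62497}{2}$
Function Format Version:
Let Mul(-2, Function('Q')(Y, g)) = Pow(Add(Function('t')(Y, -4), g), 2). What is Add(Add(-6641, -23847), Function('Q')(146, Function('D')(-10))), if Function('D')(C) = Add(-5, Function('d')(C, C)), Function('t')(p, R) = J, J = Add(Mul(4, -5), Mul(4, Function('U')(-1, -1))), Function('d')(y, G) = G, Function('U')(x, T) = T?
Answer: Rational(-62497, 2) ≈ -31249.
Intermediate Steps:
J = -24 (J = Add(Mul(4, -5), Mul(4, -1)) = Add(-20, -4) = -24)
Function('t')(p, R) = -24
Function('D')(C) = Add(-5, C)
Function('Q')(Y, g) = Mul(Rational(-1, 2), Pow(Add(-24, g), 2))
Add(Add(-6641, -23847), Function('Q')(146, Function('D')(-10))) = Add(Add(-6641, -23847), Mul(Rational(-1, 2), Pow(Add(-24, Add(-5, -10)), 2))) = Add(-30488, Mul(Rational(-1, 2), Pow(Add(-24, -15), 2))) = Add(-30488, Mul(Rational(-1, 2), Pow(-39, 2))) = Add(-30488, Mul(Rational(-1, 2), 1521)) = Add(-30488, Rational(-1521, 2)) = Rational(-62497, 2)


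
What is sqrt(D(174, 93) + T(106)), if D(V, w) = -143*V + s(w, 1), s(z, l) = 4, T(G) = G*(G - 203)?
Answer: 2*I*sqrt(8790) ≈ 187.51*I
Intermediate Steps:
T(G) = G*(-203 + G)
D(V, w) = 4 - 143*V (D(V, w) = -143*V + 4 = 4 - 143*V)
sqrt(D(174, 93) + T(106)) = sqrt((4 - 143*174) + 106*(-203 + 106)) = sqrt((4 - 24882) + 106*(-97)) = sqrt(-24878 - 10282) = sqrt(-35160) = 2*I*sqrt(8790)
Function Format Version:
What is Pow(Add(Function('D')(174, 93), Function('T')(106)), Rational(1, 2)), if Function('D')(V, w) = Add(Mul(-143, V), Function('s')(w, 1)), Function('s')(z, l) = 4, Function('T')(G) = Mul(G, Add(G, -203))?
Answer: Mul(2, I, Pow(8790, Rational(1, 2))) ≈ Mul(187.51, I)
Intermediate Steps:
Function('T')(G) = Mul(G, Add(-203, G))
Function('D')(V, w) = Add(4, Mul(-143, V)) (Function('D')(V, w) = Add(Mul(-143, V), 4) = Add(4, Mul(-143, V)))
Pow(Add(Function('D')(174, 93), Function('T')(106)), Rational(1, 2)) = Pow(Add(Add(4, Mul(-143, 174)), Mul(106, Add(-203, 106))), Rational(1, 2)) = Pow(Add(Add(4, -24882), Mul(106, -97)), Rational(1, 2)) = Pow(Add(-24878, -10282), Rational(1, 2)) = Pow(-35160, Rational(1, 2)) = Mul(2, I, Pow(8790, Rational(1, 2)))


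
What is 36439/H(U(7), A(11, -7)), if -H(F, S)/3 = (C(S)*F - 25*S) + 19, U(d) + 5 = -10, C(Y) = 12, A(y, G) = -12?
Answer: -36439/417 ≈ -87.384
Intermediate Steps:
U(d) = -15 (U(d) = -5 - 10 = -15)
H(F, S) = -57 - 36*F + 75*S (H(F, S) = -3*((12*F - 25*S) + 19) = -3*((-25*S + 12*F) + 19) = -3*(19 - 25*S + 12*F) = -57 - 36*F + 75*S)
36439/H(U(7), A(11, -7)) = 36439/(-57 - 36*(-15) + 75*(-12)) = 36439/(-57 + 540 - 900) = 36439/(-417) = 36439*(-1/417) = -36439/417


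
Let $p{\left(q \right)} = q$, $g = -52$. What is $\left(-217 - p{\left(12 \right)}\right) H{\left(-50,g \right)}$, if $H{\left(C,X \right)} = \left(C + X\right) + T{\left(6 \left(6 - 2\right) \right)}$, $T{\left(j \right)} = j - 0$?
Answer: $17862$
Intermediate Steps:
$T{\left(j \right)} = j$ ($T{\left(j \right)} = j + 0 = j$)
$H{\left(C,X \right)} = 24 + C + X$ ($H{\left(C,X \right)} = \left(C + X\right) + 6 \left(6 - 2\right) = \left(C + X\right) + 6 \cdot 4 = \left(C + X\right) + 24 = 24 + C + X$)
$\left(-217 - p{\left(12 \right)}\right) H{\left(-50,g \right)} = \left(-217 - 12\right) \left(24 - 50 - 52\right) = \left(-217 - 12\right) \left(-78\right) = \left(-229\right) \left(-78\right) = 17862$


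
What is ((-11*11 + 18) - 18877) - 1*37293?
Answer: -56273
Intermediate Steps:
((-11*11 + 18) - 18877) - 1*37293 = ((-121 + 18) - 18877) - 37293 = (-103 - 18877) - 37293 = -18980 - 37293 = -56273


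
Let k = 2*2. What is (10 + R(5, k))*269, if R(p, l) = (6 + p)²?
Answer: 35239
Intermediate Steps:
k = 4
(10 + R(5, k))*269 = (10 + (6 + 5)²)*269 = (10 + 11²)*269 = (10 + 121)*269 = 131*269 = 35239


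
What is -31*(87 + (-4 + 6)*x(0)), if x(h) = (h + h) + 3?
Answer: -2883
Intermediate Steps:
x(h) = 3 + 2*h (x(h) = 2*h + 3 = 3 + 2*h)
-31*(87 + (-4 + 6)*x(0)) = -31*(87 + (-4 + 6)*(3 + 2*0)) = -31*(87 + 2*(3 + 0)) = -31*(87 + 2*3) = -31*(87 + 6) = -31*93 = -2883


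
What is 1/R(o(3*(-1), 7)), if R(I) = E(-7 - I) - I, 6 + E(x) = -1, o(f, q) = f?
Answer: -¼ ≈ -0.25000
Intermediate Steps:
E(x) = -7 (E(x) = -6 - 1 = -7)
R(I) = -7 - I
1/R(o(3*(-1), 7)) = 1/(-7 - 3*(-1)) = 1/(-7 - 1*(-3)) = 1/(-7 + 3) = 1/(-4) = -¼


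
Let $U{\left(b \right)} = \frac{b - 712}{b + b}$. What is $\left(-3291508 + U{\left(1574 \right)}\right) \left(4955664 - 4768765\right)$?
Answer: $- \frac{968292536957739}{1574} \approx -6.1518 \cdot 10^{11}$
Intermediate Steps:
$U{\left(b \right)} = \frac{-712 + b}{2 b}$
$\left(-3291508 + U{\left(1574 \right)}\right) \left(4955664 - 4768765\right) = \left(-3291508 + \frac{-712 + 1574}{2 \cdot 1574}\right) \left(4955664 - 4768765\right) = \left(-3291508 + \frac{1}{2} \cdot \frac{1}{1574} \cdot 862\right) 186899 = \left(-3291508 + \frac{431}{1574}\right) 186899 = \left(- \frac{5180833161}{1574}\right) 186899 = - \frac{968292536957739}{1574}$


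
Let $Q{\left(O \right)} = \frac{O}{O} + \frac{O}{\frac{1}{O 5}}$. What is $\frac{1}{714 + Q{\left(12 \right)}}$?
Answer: $\frac{1}{1435} \approx 0.00069686$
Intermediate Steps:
$Q{\left(O \right)} = 1 + 5 O^{2}$ ($Q{\left(O \right)} = 1 + \frac{O}{\frac{1}{5 O}} = 1 + \frac{O}{\frac{1}{5} \frac{1}{O}} = 1 + O 5 O = 1 + 5 O^{2}$)
$\frac{1}{714 + Q{\left(12 \right)}} = \frac{1}{714 + \left(1 + 5 \cdot 12^{2}\right)} = \frac{1}{714 + \left(1 + 5 \cdot 144\right)} = \frac{1}{714 + \left(1 + 720\right)} = \frac{1}{714 + 721} = \frac{1}{1435}$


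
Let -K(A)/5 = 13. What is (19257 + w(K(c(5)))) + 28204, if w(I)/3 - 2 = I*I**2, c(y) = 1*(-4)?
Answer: -776408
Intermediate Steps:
c(y) = -4
K(A) = -65 (K(A) = -5*13 = -65)
w(I) = 6 + 3*I**3 (w(I) = 6 + 3*(I*I**2) = 6 + 3*I**3)
(19257 + w(K(c(5)))) + 28204 = (19257 + (6 + 3*(-65)**3)) + 28204 = (19257 + (6 + 3*(-274625))) + 28204 = (19257 + (6 - 823875)) + 28204 = (19257 - 823869) + 28204 = -804612 + 28204 = -776408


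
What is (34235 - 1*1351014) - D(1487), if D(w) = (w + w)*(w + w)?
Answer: -10161455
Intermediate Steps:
D(w) = 4*w² (D(w) = (2*w)*(2*w) = 4*w²)
(34235 - 1*1351014) - D(1487) = (34235 - 1*1351014) - 4*1487² = (34235 - 1351014) - 4*2211169 = -1316779 - 1*8844676 = -1316779 - 8844676 = -10161455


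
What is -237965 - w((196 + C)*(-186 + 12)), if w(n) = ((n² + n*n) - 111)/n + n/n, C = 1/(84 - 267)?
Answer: -21542098364275/126897446 ≈ -1.6976e+5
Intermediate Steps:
C = -1/183 (C = 1/(-183) = -1/183 ≈ -0.0054645)
w(n) = 1 + (-111 + 2*n²)/n (w(n) = ((n² + n²) - 111)/n + 1 = (2*n² - 111)/n + 1 = (-111 + 2*n²)/n + 1 = 1 + (-111 + 2*n²)/n)
-237965 - w((196 + C)*(-186 + 12)) = -237965 - (1 - 111*1/((-186 + 12)*(196 - 1/183)) + 2*((196 - 1/183)*(-186 + 12))) = -237965 - (1 - 111/((35867/183)*(-174)) + 2*((35867/183)*(-174))) = -237965 - (1 - 111/(-2080286/61) + 2*(-2080286/61)) = -237965 - (1 - 111*(-61/2080286) - 4160572/61) = -237965 - (1 + 6771/2080286 - 4160572/61) = -237965 - 1*(-8655052373115/126897446) = -237965 + 8655052373115/126897446 = -21542098364275/126897446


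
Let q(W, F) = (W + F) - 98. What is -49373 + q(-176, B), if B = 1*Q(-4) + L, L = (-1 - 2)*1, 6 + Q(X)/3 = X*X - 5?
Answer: -49635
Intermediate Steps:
Q(X) = -33 + 3*X² (Q(X) = -18 + 3*(X*X - 5) = -18 + 3*(X² - 5) = -18 + 3*(-5 + X²) = -18 + (-15 + 3*X²) = -33 + 3*X²)
L = -3 (L = -3*1 = -3)
B = 12 (B = 1*(-33 + 3*(-4)²) - 3 = 1*(-33 + 3*16) - 3 = 1*(-33 + 48) - 3 = 1*15 - 3 = 15 - 3 = 12)
q(W, F) = -98 + F + W (q(W, F) = (F + W) - 98 = -98 + F + W)
-49373 + q(-176, B) = -49373 + (-98 + 12 - 176) = -49373 - 262 = -49635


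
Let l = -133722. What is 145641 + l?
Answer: 11919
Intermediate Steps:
145641 + l = 145641 - 133722 = 11919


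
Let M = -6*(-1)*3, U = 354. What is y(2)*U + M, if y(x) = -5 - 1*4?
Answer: -3168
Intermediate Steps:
y(x) = -9 (y(x) = -5 - 4 = -9)
M = 18 (M = 6*3 = 18)
y(2)*U + M = -9*354 + 18 = -3186 + 18 = -3168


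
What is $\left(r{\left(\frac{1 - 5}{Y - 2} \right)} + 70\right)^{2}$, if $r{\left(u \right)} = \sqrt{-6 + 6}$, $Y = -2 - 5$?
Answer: $4900$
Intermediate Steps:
$Y = -7$
$r{\left(u \right)} = 0$ ($r{\left(u \right)} = \sqrt{0} = 0$)
$\left(r{\left(\frac{1 - 5}{Y - 2} \right)} + 70\right)^{2} = \left(0 + 70\right)^{2} = 70^{2} = 4900$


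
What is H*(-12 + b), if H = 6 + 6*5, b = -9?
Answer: -756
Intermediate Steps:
H = 36 (H = 6 + 30 = 36)
H*(-12 + b) = 36*(-12 - 9) = 36*(-21) = -756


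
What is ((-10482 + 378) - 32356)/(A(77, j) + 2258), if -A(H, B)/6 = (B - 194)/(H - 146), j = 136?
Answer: -488290/25909 ≈ -18.846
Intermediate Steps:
A(H, B) = -6*(-194 + B)/(-146 + H) (A(H, B) = -6*(B - 194)/(H - 146) = -6*(-194 + B)/(-146 + H))
((-10482 + 378) - 32356)/(A(77, j) + 2258) = ((-10482 + 378) - 32356)/(6*(194 - 1*136)/(-146 + 77) + 2258) = (-10104 - 32356)/(6*(194 - 136)/(-69) + 2258) = -42460/(6*(-1/69)*58 + 2258) = -42460/(-116/23 + 2258) = -42460/51818/23 = -42460*23/51818 = -488290/25909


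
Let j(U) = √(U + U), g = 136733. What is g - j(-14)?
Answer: 136733 - 2*I*√7 ≈ 1.3673e+5 - 5.2915*I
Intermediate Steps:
j(U) = √2*√U (j(U) = √(2*U) = √2*√U)
g - j(-14) = 136733 - √2*√(-14) = 136733 - √2*I*√14 = 136733 - 2*I*√7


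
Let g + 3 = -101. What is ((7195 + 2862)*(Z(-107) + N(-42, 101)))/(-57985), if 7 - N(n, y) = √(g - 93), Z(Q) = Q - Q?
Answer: -70399/57985 + 10057*I*√197/57985 ≈ -1.2141 + 2.4344*I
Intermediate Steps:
g = -104 (g = -3 - 101 = -104)
Z(Q) = 0
N(n, y) = 7 - I*√197 (N(n, y) = 7 - √(-104 - 93) = 7 - √(-197) = 7 - I*√197)
((7195 + 2862)*(Z(-107) + N(-42, 101)))/(-57985) = ((7195 + 2862)*(0 + (7 - I*√197)))/(-57985) = (10057*(7 - I*√197))*(-1/57985) = (70399 - 10057*I*√197)*(-1/57985) = -70399/57985 + 10057*I*√197/57985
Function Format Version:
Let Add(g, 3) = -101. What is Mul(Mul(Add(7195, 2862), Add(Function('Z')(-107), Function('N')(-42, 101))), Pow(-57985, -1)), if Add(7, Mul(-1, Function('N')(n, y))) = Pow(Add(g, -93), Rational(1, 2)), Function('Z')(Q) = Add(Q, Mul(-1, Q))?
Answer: Add(Rational(-70399, 57985), Mul(Rational(10057, 57985), I, Pow(197, Rational(1, 2)))) ≈ Add(-1.2141, Mul(2.4344, I))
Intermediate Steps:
g = -104 (g = Add(-3, -101) = -104)
Function('Z')(Q) = 0
Function('N')(n, y) = Add(7, Mul(-1, I, Pow(197, Rational(1, 2)))) (Function('N')(n, y) = Add(7, Mul(-1, Pow(Add(-104, -93), Rational(1, 2)))) = Add(7, Mul(-1, Pow(-197, Rational(1, 2)))) = Add(7, Mul(-1, Mul(I, Pow(197, Rational(1, 2))))) = Add(7, Mul(-1, I, Pow(197, Rational(1, 2)))))
Mul(Mul(Add(7195, 2862), Add(Function('Z')(-107), Function('N')(-42, 101))), Pow(-57985, -1)) = Mul(Mul(Add(7195, 2862), Add(0, Add(7, Mul(-1, I, Pow(197, Rational(1, 2)))))), Pow(-57985, -1)) = Mul(Mul(10057, Add(7, Mul(-1, I, Pow(197, Rational(1, 2))))), Rational(-1, 57985)) = Mul(Add(70399, Mul(-10057, I, Pow(197, Rational(1, 2)))), Rational(-1, 57985)) = Add(Rational(-70399, 57985), Mul(Rational(10057, 57985), I, Pow(197, Rational(1, 2))))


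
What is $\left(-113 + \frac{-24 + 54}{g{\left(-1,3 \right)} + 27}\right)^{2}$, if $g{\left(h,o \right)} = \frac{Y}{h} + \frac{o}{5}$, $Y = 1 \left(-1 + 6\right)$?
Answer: $\frac{159239161}{12769} \approx 12471.0$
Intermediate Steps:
$Y = 5$ ($Y = 1 \cdot 5 = 5$)
$g{\left(h,o \right)} = \frac{5}{h} + \frac{o}{5}$
$\left(-113 + \frac{-24 + 54}{g{\left(-1,3 \right)} + 27}\right)^{2} = \left(-113 + \frac{-24 + 54}{\left(\frac{5}{-1} + \frac{1}{5} \cdot 3\right) + 27}\right)^{2} = \left(-113 + \frac{30}{\left(5 \left(-1\right) + \frac{3}{5}\right) + 27}\right)^{2} = \left(-113 + \frac{30}{\left(-5 + \frac{3}{5}\right) + 27}\right)^{2} = \left(-113 + \frac{30}{- \frac{22}{5} + 27}\right)^{2} = \left(-113 + \frac{30}{\frac{113}{5}}\right)^{2} = \left(-113 + 30 \cdot \frac{5}{113}\right)^{2} = \left(-113 + \frac{150}{113}\right)^{2} = \left(- \frac{12619}{113}\right)^{2} = \frac{159239161}{12769}$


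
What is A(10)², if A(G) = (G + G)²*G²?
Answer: 1600000000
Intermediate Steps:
A(G) = 4*G⁴ (A(G) = (2*G)²*G² = (4*G²)*G² = 4*G⁴)
A(10)² = (4*10⁴)² = (4*10000)² = 40000² = 1600000000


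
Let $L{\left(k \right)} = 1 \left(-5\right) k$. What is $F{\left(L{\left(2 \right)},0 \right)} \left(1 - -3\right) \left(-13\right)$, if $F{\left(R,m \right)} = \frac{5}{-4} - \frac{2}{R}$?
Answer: $\frac{273}{5} \approx 54.6$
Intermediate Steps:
$L{\left(k \right)} = - 5 k$
$F{\left(R,m \right)} = - \frac{5}{4} - \frac{2}{R}$ ($F{\left(R,m \right)} = 5 \left(- \frac{1}{4}\right) - \frac{2}{R} = - \frac{5}{4} - \frac{2}{R}$)
$F{\left(L{\left(2 \right)},0 \right)} \left(1 - -3\right) \left(-13\right) = \left(- \frac{5}{4} - \frac{2}{\left(-5\right) 2}\right) \left(1 - -3\right) \left(-13\right) = \left(- \frac{5}{4} - \frac{2}{-10}\right) \left(1 + 3\right) \left(-13\right) = \left(- \frac{5}{4} - - \frac{1}{5}\right) 4 \left(-13\right) = \left(- \frac{5}{4} + \frac{1}{5}\right) 4 \left(-13\right) = \left(- \frac{21}{20}\right) 4 \left(-13\right) = \left(- \frac{21}{5}\right) \left(-13\right) = \frac{273}{5}$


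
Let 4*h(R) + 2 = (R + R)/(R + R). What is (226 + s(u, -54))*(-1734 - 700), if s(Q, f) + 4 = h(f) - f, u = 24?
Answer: -1342351/2 ≈ -6.7118e+5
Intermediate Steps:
h(R) = -¼ (h(R) = -½ + ((R + R)/(R + R))/4 = -½ + ((2*R)/((2*R)))/4 = -½ + ((2*R)*(1/(2*R)))/4 = -½ + (¼)*1 = -½ + ¼ = -¼)
s(Q, f) = -17/4 - f (s(Q, f) = -4 + (-¼ - f) = -17/4 - f)
(226 + s(u, -54))*(-1734 - 700) = (226 + (-17/4 - 1*(-54)))*(-1734 - 700) = (226 + (-17/4 + 54))*(-2434) = (226 + 199/4)*(-2434) = (1103/4)*(-2434) = -1342351/2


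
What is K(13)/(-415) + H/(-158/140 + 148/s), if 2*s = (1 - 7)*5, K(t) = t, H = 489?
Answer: -42646367/958235 ≈ -44.505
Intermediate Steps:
s = -15 (s = ((1 - 7)*5)/2 = (-6*5)/2 = (½)*(-30) = -15)
K(13)/(-415) + H/(-158/140 + 148/s) = 13/(-415) + 489/(-158/140 + 148/(-15)) = 13*(-1/415) + 489/(-158*1/140 + 148*(-1/15)) = -13/415 + 489/(-79/70 - 148/15) = -13/415 + 489/(-2309/210) = -13/415 + 489*(-210/2309) = -13/415 - 102690/2309 = -42646367/958235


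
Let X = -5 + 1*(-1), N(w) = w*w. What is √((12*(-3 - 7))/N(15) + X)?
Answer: 7*I*√30/15 ≈ 2.556*I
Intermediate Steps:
N(w) = w²
X = -6 (X = -5 - 1 = -6)
√((12*(-3 - 7))/N(15) + X) = √((12*(-3 - 7))/(15²) - 6) = √((12*(-10))/225 - 6) = √(-120*1/225 - 6) = √(-8/15 - 6) = √(-98/15) = 7*I*√30/15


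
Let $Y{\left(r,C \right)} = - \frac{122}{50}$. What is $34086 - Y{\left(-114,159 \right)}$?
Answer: $\frac{852211}{25} \approx 34088.0$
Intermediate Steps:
$Y{\left(r,C \right)} = - \frac{61}{25}$ ($Y{\left(r,C \right)} = \left(-122\right) \frac{1}{50} = - \frac{61}{25}$)
$34086 - Y{\left(-114,159 \right)} = 34086 - - \frac{61}{25} = 34086 + \frac{61}{25} = \frac{852211}{25}$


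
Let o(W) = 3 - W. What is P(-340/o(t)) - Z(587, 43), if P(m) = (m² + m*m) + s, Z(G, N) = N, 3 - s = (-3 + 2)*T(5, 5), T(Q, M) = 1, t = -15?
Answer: 54641/81 ≈ 674.58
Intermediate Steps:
s = 4 (s = 3 - (-3 + 2) = 3 - (-1) = 3 - 1*(-1) = 3 + 1 = 4)
P(m) = 4 + 2*m² (P(m) = (m² + m*m) + 4 = (m² + m²) + 4 = 2*m² + 4 = 4 + 2*m²)
P(-340/o(t)) - Z(587, 43) = (4 + 2*(-340/(3 - 1*(-15)))²) - 1*43 = (4 + 2*(-340/(3 + 15))²) - 43 = (4 + 2*(-340/18)²) - 43 = (4 + 2*(-340*1/18)²) - 43 = (4 + 2*(-170/9)²) - 43 = (4 + 2*(28900/81)) - 43 = (4 + 57800/81) - 43 = 58124/81 - 43 = 54641/81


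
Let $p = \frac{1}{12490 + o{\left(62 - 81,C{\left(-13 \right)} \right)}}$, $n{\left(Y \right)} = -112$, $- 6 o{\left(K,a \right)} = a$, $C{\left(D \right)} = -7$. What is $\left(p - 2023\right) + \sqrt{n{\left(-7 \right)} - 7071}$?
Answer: $- \frac{151617775}{74947} + i \sqrt{7183} \approx -2023.0 + 84.753 i$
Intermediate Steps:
$o{\left(K,a \right)} = - \frac{a}{6}$
$p = \frac{6}{74947}$ ($p = \frac{1}{12490 - - \frac{7}{6}} = \frac{1}{12490 + \frac{7}{6}} = \frac{1}{\frac{74947}{6}} = \frac{6}{74947} \approx 8.0057 \cdot 10^{-5}$)
$\left(p - 2023\right) + \sqrt{n{\left(-7 \right)} - 7071} = \left(\frac{6}{74947} - 2023\right) + \sqrt{-112 - 7071} = - \frac{151617775}{74947} + \sqrt{-7183} = - \frac{151617775}{74947} + i \sqrt{7183}$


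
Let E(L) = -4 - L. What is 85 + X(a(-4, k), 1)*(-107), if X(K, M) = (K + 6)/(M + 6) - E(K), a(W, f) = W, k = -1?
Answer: 381/7 ≈ 54.429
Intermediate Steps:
X(K, M) = 4 + K + (6 + K)/(6 + M) (X(K, M) = (K + 6)/(M + 6) - (-4 - K) = (6 + K)/(6 + M) + (4 + K) = 4 + K + (6 + K)/(6 + M))
85 + X(a(-4, k), 1)*(-107) = 85 + ((30 + 7*(-4) + 1*(4 - 4))/(6 + 1))*(-107) = 85 + ((30 - 28 + 1*0)/7)*(-107) = 85 + ((30 - 28 + 0)/7)*(-107) = 85 + ((1/7)*2)*(-107) = 85 + (2/7)*(-107) = 85 - 214/7 = 381/7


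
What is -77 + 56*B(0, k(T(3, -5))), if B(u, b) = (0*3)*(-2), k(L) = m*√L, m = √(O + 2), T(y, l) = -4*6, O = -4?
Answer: -77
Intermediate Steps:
T(y, l) = -24
m = I*√2 (m = √(-4 + 2) = √(-2) = I*√2 ≈ 1.4142*I)
k(L) = I*√2*√L (k(L) = (I*√2)*√L = I*√2*√L)
B(u, b) = 0 (B(u, b) = 0*(-2) = 0)
-77 + 56*B(0, k(T(3, -5))) = -77 + 56*0 = -77 + 0 = -77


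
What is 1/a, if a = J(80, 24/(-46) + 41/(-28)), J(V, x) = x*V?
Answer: -161/25580 ≈ -0.0062940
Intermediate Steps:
J(V, x) = V*x
a = -25580/161 (a = 80*(24/(-46) + 41/(-28)) = 80*(24*(-1/46) + 41*(-1/28)) = 80*(-12/23 - 41/28) = 80*(-1279/644) = -25580/161 ≈ -158.88)
1/a = 1/(-25580/161) = -161/25580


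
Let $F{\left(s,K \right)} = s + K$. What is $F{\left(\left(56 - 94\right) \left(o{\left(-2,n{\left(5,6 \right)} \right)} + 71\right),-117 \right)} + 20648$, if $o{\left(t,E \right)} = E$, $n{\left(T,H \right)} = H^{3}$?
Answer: $9625$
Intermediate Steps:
$F{\left(s,K \right)} = K + s$
$F{\left(\left(56 - 94\right) \left(o{\left(-2,n{\left(5,6 \right)} \right)} + 71\right),-117 \right)} + 20648 = \left(-117 + \left(56 - 94\right) \left(6^{3} + 71\right)\right) + 20648 = \left(-117 - 38 \left(216 + 71\right)\right) + 20648 = \left(-117 - 10906\right) + 20648 = -11023 + 20648 = 9625$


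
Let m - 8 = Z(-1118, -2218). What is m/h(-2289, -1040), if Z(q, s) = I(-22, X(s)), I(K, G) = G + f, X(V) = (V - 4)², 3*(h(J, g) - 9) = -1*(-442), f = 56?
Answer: 14812044/469 ≈ 31582.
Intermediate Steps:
h(J, g) = 469/3 (h(J, g) = 9 + (-1*(-442))/3 = 9 + (⅓)*442 = 9 + 442/3 = 469/3)
X(V) = (-4 + V)²
I(K, G) = 56 + G (I(K, G) = G + 56 = 56 + G)
Z(q, s) = 56 + (-4 + s)²
m = 4937348 (m = 8 + (56 + (-4 - 2218)²) = 8 + (56 + (-2222)²) = 8 + (56 + 4937284) = 8 + 4937340 = 4937348)
m/h(-2289, -1040) = 4937348/(469/3) = 4937348*(3/469) = 14812044/469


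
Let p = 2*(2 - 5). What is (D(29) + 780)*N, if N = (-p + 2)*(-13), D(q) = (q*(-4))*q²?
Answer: 10064704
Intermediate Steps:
D(q) = -4*q³ (D(q) = (-4*q)*q² = -4*q³)
p = -6 (p = 2*(-3) = -6)
N = -104 (N = (-1*(-6) + 2)*(-13) = (6 + 2)*(-13) = 8*(-13) = -104)
(D(29) + 780)*N = (-4*29³ + 780)*(-104) = (-4*24389 + 780)*(-104) = (-97556 + 780)*(-104) = -96776*(-104) = 10064704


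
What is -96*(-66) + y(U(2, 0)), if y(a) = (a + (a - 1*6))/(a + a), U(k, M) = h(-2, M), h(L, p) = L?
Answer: 12677/2 ≈ 6338.5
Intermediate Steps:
U(k, M) = -2
y(a) = (-6 + 2*a)/(2*a) (y(a) = (a + (a - 6))/((2*a)) = (a + (-6 + a))*(1/(2*a)) = (-6 + 2*a)*(1/(2*a)) = (-6 + 2*a)/(2*a))
-96*(-66) + y(U(2, 0)) = -96*(-66) + (-3 - 2)/(-2) = 6336 - ½*(-5) = 6336 + 5/2 = 12677/2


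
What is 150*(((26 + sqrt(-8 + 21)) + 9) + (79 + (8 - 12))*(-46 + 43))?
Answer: -28500 + 150*sqrt(13) ≈ -27959.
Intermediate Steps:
150*(((26 + sqrt(-8 + 21)) + 9) + (79 + (8 - 12))*(-46 + 43)) = 150*(((26 + sqrt(13)) + 9) + (79 - 4)*(-3)) = 150*((35 + sqrt(13)) + 75*(-3)) = 150*((35 + sqrt(13)) - 225) = 150*(-190 + sqrt(13)) = -28500 + 150*sqrt(13)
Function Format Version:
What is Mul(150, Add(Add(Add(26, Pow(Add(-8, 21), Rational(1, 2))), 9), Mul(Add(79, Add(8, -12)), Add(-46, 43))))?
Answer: Add(-28500, Mul(150, Pow(13, Rational(1, 2)))) ≈ -27959.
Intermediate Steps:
Mul(150, Add(Add(Add(26, Pow(Add(-8, 21), Rational(1, 2))), 9), Mul(Add(79, Add(8, -12)), Add(-46, 43)))) = Mul(150, Add(Add(Add(26, Pow(13, Rational(1, 2))), 9), Mul(Add(79, -4), -3))) = Mul(150, Add(Add(35, Pow(13, Rational(1, 2))), Mul(75, -3))) = Mul(150, Add(Add(35, Pow(13, Rational(1, 2))), -225)) = Mul(150, Add(-190, Pow(13, Rational(1, 2)))) = Add(-28500, Mul(150, Pow(13, Rational(1, 2))))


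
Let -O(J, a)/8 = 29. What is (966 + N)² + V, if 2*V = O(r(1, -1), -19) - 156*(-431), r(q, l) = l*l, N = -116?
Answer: 756002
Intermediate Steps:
r(q, l) = l²
O(J, a) = -232 (O(J, a) = -8*29 = -232)
V = 33502 (V = (-232 - 156*(-431))/2 = (-232 + 67236)/2 = (½)*67004 = 33502)
(966 + N)² + V = (966 - 116)² + 33502 = 850² + 33502 = 722500 + 33502 = 756002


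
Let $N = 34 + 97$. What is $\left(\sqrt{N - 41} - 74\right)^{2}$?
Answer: $5566 - 444 \sqrt{10} \approx 4161.9$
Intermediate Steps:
$N = 131$
$\left(\sqrt{N - 41} - 74\right)^{2} = \left(\sqrt{131 - 41} - 74\right)^{2} = \left(\sqrt{90} - 74\right)^{2} = \left(3 \sqrt{10} - 74\right)^{2} = \left(-74 + 3 \sqrt{10}\right)^{2}$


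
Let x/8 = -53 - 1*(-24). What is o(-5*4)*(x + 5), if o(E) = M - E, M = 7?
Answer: -6129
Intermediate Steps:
o(E) = 7 - E
x = -232 (x = 8*(-53 - 1*(-24)) = 8*(-53 + 24) = 8*(-29) = -232)
o(-5*4)*(x + 5) = (7 - (-5)*4)*(-232 + 5) = (7 - 1*(-20))*(-227) = (7 + 20)*(-227) = 27*(-227) = -6129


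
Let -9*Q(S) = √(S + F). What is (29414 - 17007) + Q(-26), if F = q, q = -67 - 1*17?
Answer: 12407 - I*√110/9 ≈ 12407.0 - 1.1653*I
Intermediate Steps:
q = -84 (q = -67 - 17 = -84)
F = -84
Q(S) = -√(-84 + S)/9 (Q(S) = -√(S - 84)/9 = -√(-84 + S)/9)
(29414 - 17007) + Q(-26) = (29414 - 17007) - √(-84 - 26)/9 = 12407 - I*√110/9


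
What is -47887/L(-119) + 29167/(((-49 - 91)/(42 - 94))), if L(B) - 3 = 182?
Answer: 13694118/1295 ≈ 10575.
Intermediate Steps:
L(B) = 185 (L(B) = 3 + 182 = 185)
-47887/L(-119) + 29167/(((-49 - 91)/(42 - 94))) = -47887/185 + 29167/(((-49 - 91)/(42 - 94))) = -47887*1/185 + 29167/((-140/(-52))) = -47887/185 + 29167/((-140*(-1/52))) = -47887/185 + 29167/(35/13) = -47887/185 + 29167*(13/35) = -47887/185 + 379171/35 = 13694118/1295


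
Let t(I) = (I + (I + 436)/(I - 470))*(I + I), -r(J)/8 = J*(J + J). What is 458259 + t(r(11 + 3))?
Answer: 12093655451/601 ≈ 2.0123e+7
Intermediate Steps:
r(J) = -16*J² (r(J) = -8*J*(J + J) = -8*J*2*J = -16*J²)
t(I) = 2*I*(I + (436 + I)/(-470 + I)) (t(I) = (I + (436 + I)/(-470 + I))*(2*I) = 2*I*(I + (436 + I)/(-470 + I)))
458259 + t(r(11 + 3)) = 458259 + 2*(-16*(11 + 3)²)*(436 + (-16*(11 + 3)²)² - (-7504)*(11 + 3)²)/(-470 - 16*(11 + 3)²) = 458259 + 2*(-16*14²)*(436 + (-16*14²)² - (-7504)*14²)/(-470 - 16*14²) = 458259 + 2*(-16*196)*(436 + (-16*196)² - (-7504)*196)/(-470 - 16*196) = 458259 + 2*(-3136)*(436 + (-3136)² - 469*(-3136))/(-470 - 3136) = 458259 + 2*(-3136)*(436 + 9834496 + 1470784)/(-3606) = 458259 + 2*(-3136)*(-1/3606)*11305716 = 458259 + 11818241792/601 = 12093655451/601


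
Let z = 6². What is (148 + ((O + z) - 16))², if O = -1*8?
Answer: 25600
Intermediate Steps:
O = -8
z = 36
(148 + ((O + z) - 16))² = (148 + ((-8 + 36) - 16))² = (148 + (28 - 16))² = (148 + 12)² = 160² = 25600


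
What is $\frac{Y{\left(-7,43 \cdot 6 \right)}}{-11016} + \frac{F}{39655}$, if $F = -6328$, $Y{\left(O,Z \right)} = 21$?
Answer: $- \frac{3359143}{20801880} \approx -0.16148$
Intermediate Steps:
$\frac{Y{\left(-7,43 \cdot 6 \right)}}{-11016} + \frac{F}{39655} = \frac{21}{-11016} - \frac{6328}{39655} = 21 \left(- \frac{1}{11016}\right) - \frac{904}{5665} = - \frac{7}{3672} - \frac{904}{5665} = - \frac{3359143}{20801880}$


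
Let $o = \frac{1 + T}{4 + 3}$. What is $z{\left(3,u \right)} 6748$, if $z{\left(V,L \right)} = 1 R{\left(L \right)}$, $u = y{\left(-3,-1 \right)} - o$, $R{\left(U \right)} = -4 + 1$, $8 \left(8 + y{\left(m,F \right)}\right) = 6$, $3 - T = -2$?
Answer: $-20244$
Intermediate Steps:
$T = 5$ ($T = 3 - -2 = 3 + 2 = 5$)
$y{\left(m,F \right)} = - \frac{29}{4}$ ($y{\left(m,F \right)} = -8 + \frac{1}{8} \cdot 6 = -8 + \frac{3}{4} = - \frac{29}{4}$)
$o = \frac{6}{7}$ ($o = \frac{1 + 5}{4 + 3} = \frac{6}{7} \approx 0.85714$)
$R{\left(U \right)} = -3$
$u = - \frac{227}{28}$ ($u = - \frac{29}{4} - \frac{6}{7} = - \frac{227}{28} \approx -8.1071$)
$z{\left(V,L \right)} = -3$ ($z{\left(V,L \right)} = 1 \left(-3\right) = -3$)
$z{\left(3,u \right)} 6748 = \left(-3\right) 6748 = -20244$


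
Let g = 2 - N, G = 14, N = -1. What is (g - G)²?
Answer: 121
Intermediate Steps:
g = 3 (g = 2 - 1*(-1) = 2 + 1 = 3)
(g - G)² = (3 - 1*14)² = (3 - 14)² = (-11)² = 121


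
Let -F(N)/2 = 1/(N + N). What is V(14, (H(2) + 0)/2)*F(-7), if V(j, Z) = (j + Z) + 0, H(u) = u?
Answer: 15/7 ≈ 2.1429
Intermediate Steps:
F(N) = -1/N (F(N) = -2/(N + N) = -2*1/(2*N) = -1/N)
V(j, Z) = Z + j (V(j, Z) = (Z + j) + 0 = Z + j)
V(14, (H(2) + 0)/2)*F(-7) = ((2 + 0)/2 + 14)*(-1/(-7)) = (2*(½) + 14)*(-1*(-⅐)) = (1 + 14)*(⅐) = 15*(⅐) = 15/7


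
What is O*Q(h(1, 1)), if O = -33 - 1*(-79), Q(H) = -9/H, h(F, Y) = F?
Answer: -414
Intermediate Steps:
O = 46 (O = -33 + 79 = 46)
O*Q(h(1, 1)) = 46*(-9/1) = 46*(-9*1) = 46*(-9) = -414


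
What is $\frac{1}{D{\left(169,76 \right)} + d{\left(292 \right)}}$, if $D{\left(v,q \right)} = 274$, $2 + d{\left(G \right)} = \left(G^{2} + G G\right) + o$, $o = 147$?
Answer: $\frac{1}{170947} \approx 5.8498 \cdot 10^{-6}$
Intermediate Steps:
$d{\left(G \right)} = 145 + 2 G^{2}$ ($d{\left(G \right)} = -2 + \left(\left(G^{2} + G G\right) + 147\right) = -2 + \left(\left(G^{2} + G^{2}\right) + 147\right) = -2 + \left(2 G^{2} + 147\right) = -2 + \left(147 + 2 G^{2}\right) = 145 + 2 G^{2}$)
$\frac{1}{D{\left(169,76 \right)} + d{\left(292 \right)}} = \frac{1}{274 + \left(145 + 2 \cdot 292^{2}\right)} = \frac{1}{274 + \left(145 + 2 \cdot 85264\right)} = \frac{1}{274 + \left(145 + 170528\right)} = \frac{1}{274 + 170673} = \frac{1}{170947}$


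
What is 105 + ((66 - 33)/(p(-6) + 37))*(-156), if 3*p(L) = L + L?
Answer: -51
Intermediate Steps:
p(L) = 2*L/3 (p(L) = (L + L)/3 = (2*L)/3 = 2*L/3)
105 + ((66 - 33)/(p(-6) + 37))*(-156) = 105 + ((66 - 33)/((⅔)*(-6) + 37))*(-156) = 105 + (33/(-4 + 37))*(-156) = 105 + (33/33)*(-156) = 105 + (33*(1/33))*(-156) = 105 + 1*(-156) = 105 - 156 = -51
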